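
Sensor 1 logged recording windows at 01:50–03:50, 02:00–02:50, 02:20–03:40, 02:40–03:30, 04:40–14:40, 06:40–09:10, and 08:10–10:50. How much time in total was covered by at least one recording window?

12 h

Merged: 01:50–03:50, 04:40–14:40.
Lengths: 2 h + 10 h = 12 h.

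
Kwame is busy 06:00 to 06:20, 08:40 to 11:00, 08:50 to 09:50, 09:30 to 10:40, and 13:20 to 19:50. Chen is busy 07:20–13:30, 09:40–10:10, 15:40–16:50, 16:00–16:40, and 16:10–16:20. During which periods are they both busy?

08:40-11:00, 13:20-13:30, 15:40-16:50

First set merges to 06:00-06:20, 08:40-11:00, 13:20-19:50.
Second set merges to 07:20-13:30, 15:40-16:50.
06:00-06:20: no overlap with the second set.
08:40-11:00 meets the second set on 08:40-11:00.
13:20-19:50 meets the second set on 13:20-13:30, 15:40-16:50.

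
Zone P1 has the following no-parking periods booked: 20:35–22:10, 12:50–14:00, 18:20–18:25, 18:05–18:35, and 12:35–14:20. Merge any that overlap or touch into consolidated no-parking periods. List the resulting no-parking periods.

12:35–14:20, 18:05–18:35, 20:35–22:10

Sort by start: 12:35–14:20, 12:50–14:00, 18:05–18:35, 18:20–18:25, 20:35–22:10.
12:50–14:00 overlaps/touches 12:35–14:20 → extend to 12:35–14:20.
18:05–18:35 is disjoint → start new block.
18:20–18:25 overlaps/touches 18:05–18:35 → extend to 18:05–18:35.
20:35–22:10 is disjoint → start new block.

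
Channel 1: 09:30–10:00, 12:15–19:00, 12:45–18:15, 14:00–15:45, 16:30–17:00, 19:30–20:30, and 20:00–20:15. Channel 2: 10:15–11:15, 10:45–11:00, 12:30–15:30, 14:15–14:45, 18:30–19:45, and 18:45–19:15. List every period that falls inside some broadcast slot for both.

A, merged: 09:30–10:00, 12:15–19:00, 19:30–20:30.
B, merged: 10:15–11:15, 12:30–15:30, 18:30–19:45.
09:30–10:00 falls entirely outside B.
12:15–19:00 overlaps B on 12:30–15:30, 18:30–19:00.
19:30–20:30 overlaps B on 19:30–19:45.

12:30–15:30, 18:30–19:00, 19:30–19:45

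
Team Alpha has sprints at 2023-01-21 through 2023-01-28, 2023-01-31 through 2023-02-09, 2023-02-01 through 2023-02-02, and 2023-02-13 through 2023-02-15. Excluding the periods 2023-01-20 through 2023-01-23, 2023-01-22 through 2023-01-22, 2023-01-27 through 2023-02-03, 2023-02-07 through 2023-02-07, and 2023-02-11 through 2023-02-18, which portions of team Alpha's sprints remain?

A, merged: 2023-01-21 through 2023-01-28, 2023-01-31 through 2023-02-09, 2023-02-13 through 2023-02-15.
B, merged: 2023-01-20 through 2023-01-23, 2023-01-27 through 2023-02-03, 2023-02-07 through 2023-02-07, 2023-02-11 through 2023-02-18.
2023-01-21 through 2023-01-28 with B removed leaves 2023-01-24 through 2023-01-26.
2023-01-31 through 2023-02-09 with B removed leaves 2023-02-04 through 2023-02-06, 2023-02-08 through 2023-02-09.
2023-02-13 through 2023-02-15 lies entirely inside B → drops out.

2023-01-24 through 2023-01-26, 2023-02-04 through 2023-02-06, 2023-02-08 through 2023-02-09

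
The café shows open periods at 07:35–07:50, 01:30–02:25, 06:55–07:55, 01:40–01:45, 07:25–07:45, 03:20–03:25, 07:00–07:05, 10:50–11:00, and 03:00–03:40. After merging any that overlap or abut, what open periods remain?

Sort by start: 01:30–02:25, 01:40–01:45, 03:00–03:40, 03:20–03:25, 06:55–07:55, 07:00–07:05, 07:25–07:45, 07:35–07:50, 10:50–11:00.
01:40–01:45 overlaps/touches 01:30–02:25 → extend to 01:30–02:25.
03:00–03:40 is disjoint → start new block.
03:20–03:25 overlaps/touches 03:00–03:40 → extend to 03:00–03:40.
06:55–07:55 is disjoint → start new block.
07:00–07:05 overlaps/touches 06:55–07:55 → extend to 06:55–07:55.
07:25–07:45 overlaps/touches 06:55–07:55 → extend to 06:55–07:55.
07:35–07:50 overlaps/touches 06:55–07:55 → extend to 06:55–07:55.
10:50–11:00 is disjoint → start new block.

01:30–02:25, 03:00–03:40, 06:55–07:55, 10:50–11:00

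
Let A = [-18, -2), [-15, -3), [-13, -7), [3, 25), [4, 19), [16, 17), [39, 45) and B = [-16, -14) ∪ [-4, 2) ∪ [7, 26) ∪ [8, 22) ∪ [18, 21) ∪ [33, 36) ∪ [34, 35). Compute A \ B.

Merge the first list: [-18, -2), [3, 25), [39, 45).
Merge the second list: [-16, -14), [-4, 2), [7, 26), [33, 36).
[-18, -2) with B removed leaves [-18, -16), [-14, -4).
[3, 25) with B removed leaves [3, 7).
[39, 45) is untouched.

[-18, -16) ∪ [-14, -4) ∪ [3, 7) ∪ [39, 45)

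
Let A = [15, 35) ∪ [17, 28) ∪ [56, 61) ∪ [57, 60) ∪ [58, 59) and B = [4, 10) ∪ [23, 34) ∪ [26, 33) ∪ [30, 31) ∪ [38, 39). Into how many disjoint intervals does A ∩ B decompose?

1

Merge the first list: [15, 35), [56, 61).
Merge the second list: [4, 10), [23, 34), [38, 39).
A ∩ B = [23, 34).
That is 1 disjoint piece.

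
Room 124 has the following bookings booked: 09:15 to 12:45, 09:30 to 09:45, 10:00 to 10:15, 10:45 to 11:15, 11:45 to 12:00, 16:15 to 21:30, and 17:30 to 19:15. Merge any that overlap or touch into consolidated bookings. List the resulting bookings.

09:30-09:45 overlaps/touches 09:15-12:45 → extend to 09:15-12:45.
10:00-10:15 overlaps/touches 09:15-12:45 → extend to 09:15-12:45.
10:45-11:15 overlaps/touches 09:15-12:45 → extend to 09:15-12:45.
11:45-12:00 overlaps/touches 09:15-12:45 → extend to 09:15-12:45.
16:15-21:30 is disjoint → start new block.
17:30-19:15 overlaps/touches 16:15-21:30 → extend to 16:15-21:30.

09:15-12:45, 16:15-21:30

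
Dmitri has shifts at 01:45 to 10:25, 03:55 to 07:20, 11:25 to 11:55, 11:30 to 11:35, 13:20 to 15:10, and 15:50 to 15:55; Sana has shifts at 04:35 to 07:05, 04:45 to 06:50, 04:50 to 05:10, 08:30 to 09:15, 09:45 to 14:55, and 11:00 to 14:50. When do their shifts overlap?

First set merges to 01:45-10:25, 11:25-11:55, 13:20-15:10, 15:50-15:55.
Second set merges to 04:35-07:05, 08:30-09:15, 09:45-14:55.
01:45-10:25 ∩ B → 04:35-07:05, 08:30-09:15, 09:45-10:25.
11:25-11:55 ∩ B → 11:25-11:55.
13:20-15:10 ∩ B → 13:20-14:55.
15:50-15:55 meets no B interval.

04:35-07:05, 08:30-09:15, 09:45-10:25, 11:25-11:55, 13:20-14:55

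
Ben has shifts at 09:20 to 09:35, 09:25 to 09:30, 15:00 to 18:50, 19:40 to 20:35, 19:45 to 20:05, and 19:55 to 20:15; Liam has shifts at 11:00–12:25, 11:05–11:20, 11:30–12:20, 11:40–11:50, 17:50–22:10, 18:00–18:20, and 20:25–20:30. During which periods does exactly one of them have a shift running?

09:20-09:35, 11:00-12:25, 15:00-17:50, 18:50-19:40, 20:35-22:10

First set merges to 09:20-09:35, 15:00-18:50, 19:40-20:35.
Second set merges to 11:00-12:25, 17:50-22:10.
A but not B: 09:20-09:35, 15:00-17:50.
B but not A: 11:00-12:25, 18:50-19:40, 20:35-22:10.
Combining gives A △ B.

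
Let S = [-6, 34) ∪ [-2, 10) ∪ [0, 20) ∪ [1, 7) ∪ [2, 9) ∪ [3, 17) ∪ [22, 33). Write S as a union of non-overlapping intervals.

[-6, 34)

[-2, 10) overlaps/touches [-6, 34) → extend to [-6, 34).
[0, 20) overlaps/touches [-6, 34) → extend to [-6, 34).
[1, 7) overlaps/touches [-6, 34) → extend to [-6, 34).
[2, 9) overlaps/touches [-6, 34) → extend to [-6, 34).
[3, 17) overlaps/touches [-6, 34) → extend to [-6, 34).
[22, 33) overlaps/touches [-6, 34) → extend to [-6, 34).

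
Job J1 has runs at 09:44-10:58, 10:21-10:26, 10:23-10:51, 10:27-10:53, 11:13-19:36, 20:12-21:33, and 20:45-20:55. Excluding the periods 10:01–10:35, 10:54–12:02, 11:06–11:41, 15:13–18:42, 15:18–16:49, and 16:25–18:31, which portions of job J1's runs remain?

A, merged: 09:44-10:58, 11:13-19:36, 20:12-21:33.
B, merged: 10:01-10:35, 10:54-12:02, 15:13-18:42.
09:44-10:58 minus B → 09:44-10:01, 10:35-10:54.
11:13-19:36 minus B → 12:02-15:13, 18:42-19:36.
20:12-21:33: no B overlap → unchanged.

09:44-10:01, 10:35-10:54, 12:02-15:13, 18:42-19:36, 20:12-21:33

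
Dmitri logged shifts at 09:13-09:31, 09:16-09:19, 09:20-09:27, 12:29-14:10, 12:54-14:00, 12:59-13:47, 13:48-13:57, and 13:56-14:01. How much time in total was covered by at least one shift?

Merged: 09:13-09:31, 12:29-14:10.
Lengths: 18 min + 1 h 41 min = 1 h 59 min.

1 h 59 min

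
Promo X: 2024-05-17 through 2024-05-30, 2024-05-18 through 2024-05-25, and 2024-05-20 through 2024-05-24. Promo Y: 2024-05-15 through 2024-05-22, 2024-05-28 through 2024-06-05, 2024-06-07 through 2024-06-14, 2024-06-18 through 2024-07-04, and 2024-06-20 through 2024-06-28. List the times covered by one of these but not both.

2024-05-15 through 2024-05-16, 2024-05-23 through 2024-05-27, 2024-05-31 through 2024-06-05, 2024-06-07 through 2024-06-14, 2024-06-18 through 2024-07-04

First set merges to 2024-05-17 through 2024-05-30.
Second set merges to 2024-05-15 through 2024-05-22, 2024-05-28 through 2024-06-05, 2024-06-07 through 2024-06-14, 2024-06-18 through 2024-07-04.
A but not B: 2024-05-23 through 2024-05-27.
B but not A: 2024-05-15 through 2024-05-16, 2024-05-31 through 2024-06-05, 2024-06-07 through 2024-06-14, 2024-06-18 through 2024-07-04.
Combining gives A △ B.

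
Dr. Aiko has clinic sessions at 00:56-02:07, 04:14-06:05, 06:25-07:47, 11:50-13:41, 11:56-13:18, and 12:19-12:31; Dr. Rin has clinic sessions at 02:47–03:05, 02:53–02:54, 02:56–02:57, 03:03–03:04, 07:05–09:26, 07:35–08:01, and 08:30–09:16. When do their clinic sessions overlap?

First set merges to 00:56–02:07, 04:14–06:05, 06:25–07:47, 11:50–13:41.
Second set merges to 02:47–03:05, 07:05–09:26.
00:56–02:07 meets no B interval.
04:14–06:05 meets no B interval.
06:25–07:47 ∩ B → 07:05–07:47.
11:50–13:41 meets no B interval.

07:05–07:47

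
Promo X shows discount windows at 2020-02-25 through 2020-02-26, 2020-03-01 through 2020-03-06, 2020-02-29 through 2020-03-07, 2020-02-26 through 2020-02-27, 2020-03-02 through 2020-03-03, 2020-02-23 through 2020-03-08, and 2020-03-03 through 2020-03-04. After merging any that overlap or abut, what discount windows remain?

2020-02-23 through 2020-03-08

Sort by start: 2020-02-23 through 2020-03-08, 2020-02-25 through 2020-02-26, 2020-02-26 through 2020-02-27, 2020-02-29 through 2020-03-07, 2020-03-01 through 2020-03-06, 2020-03-02 through 2020-03-03, 2020-03-03 through 2020-03-04.
2020-02-25 through 2020-02-26 overlaps/touches 2020-02-23 through 2020-03-08 → extend to 2020-02-23 through 2020-03-08.
2020-02-26 through 2020-02-27 overlaps/touches 2020-02-23 through 2020-03-08 → extend to 2020-02-23 through 2020-03-08.
2020-02-29 through 2020-03-07 overlaps/touches 2020-02-23 through 2020-03-08 → extend to 2020-02-23 through 2020-03-08.
2020-03-01 through 2020-03-06 overlaps/touches 2020-02-23 through 2020-03-08 → extend to 2020-02-23 through 2020-03-08.
2020-03-02 through 2020-03-03 overlaps/touches 2020-02-23 through 2020-03-08 → extend to 2020-02-23 through 2020-03-08.
2020-03-03 through 2020-03-04 overlaps/touches 2020-02-23 through 2020-03-08 → extend to 2020-02-23 through 2020-03-08.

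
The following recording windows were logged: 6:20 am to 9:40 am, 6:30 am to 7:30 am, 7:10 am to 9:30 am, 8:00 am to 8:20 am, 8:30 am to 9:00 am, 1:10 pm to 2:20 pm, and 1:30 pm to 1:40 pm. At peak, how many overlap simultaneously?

3

At 7:10 am, 3 of the intervals are simultaneously active.
No point has more.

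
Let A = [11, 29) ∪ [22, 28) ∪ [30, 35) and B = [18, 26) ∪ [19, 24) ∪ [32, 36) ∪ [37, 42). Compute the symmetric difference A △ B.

A, merged: [11, 29), [30, 35).
B, merged: [18, 26), [32, 36), [37, 42).
A but not B: [11, 18), [26, 29), [30, 32).
B but not A: [35, 36), [37, 42).
Combining gives A △ B.

[11, 18) ∪ [26, 29) ∪ [30, 32) ∪ [35, 36) ∪ [37, 42)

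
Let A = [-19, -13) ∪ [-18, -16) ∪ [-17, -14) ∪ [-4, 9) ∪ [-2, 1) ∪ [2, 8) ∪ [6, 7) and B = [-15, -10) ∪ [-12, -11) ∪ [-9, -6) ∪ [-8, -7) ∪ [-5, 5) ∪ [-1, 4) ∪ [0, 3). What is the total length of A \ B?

8

A, merged: [-19, -13), [-4, 9).
B, merged: [-15, -10), [-9, -6), [-5, 5).
A \ B = [-19, -15), [5, 9).
Total: 4 + 4 = 8.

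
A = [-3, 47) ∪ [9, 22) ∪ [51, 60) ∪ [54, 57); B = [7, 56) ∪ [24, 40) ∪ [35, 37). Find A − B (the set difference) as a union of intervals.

[-3, 7) ∪ [56, 60)

First set merges to [-3, 47), [51, 60).
Second set merges to [7, 56).
[-3, 47) with B removed leaves [-3, 7).
[51, 60) with B removed leaves [56, 60).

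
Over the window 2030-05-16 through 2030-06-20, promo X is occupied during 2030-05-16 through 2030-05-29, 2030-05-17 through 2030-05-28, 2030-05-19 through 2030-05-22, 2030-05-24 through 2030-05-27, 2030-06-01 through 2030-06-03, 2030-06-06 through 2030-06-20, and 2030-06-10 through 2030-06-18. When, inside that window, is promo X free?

2030-05-30 through 2030-05-31, 2030-06-04 through 2030-06-05

After merging, the occupied span is 2030-05-16 through 2030-05-29, 2030-06-01 through 2030-06-03, 2030-06-06 through 2030-06-20.
Gaps within 2030-05-16 through 2030-06-20: 2030-05-30 through 2030-05-31, 2030-06-04 through 2030-06-05.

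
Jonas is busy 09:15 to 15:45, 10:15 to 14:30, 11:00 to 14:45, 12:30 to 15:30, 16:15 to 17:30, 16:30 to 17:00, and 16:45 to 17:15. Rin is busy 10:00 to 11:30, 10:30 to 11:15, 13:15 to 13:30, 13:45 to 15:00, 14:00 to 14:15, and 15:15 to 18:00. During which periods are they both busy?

A, merged: 09:15–15:45, 16:15–17:30.
B, merged: 10:00–11:30, 13:15–13:30, 13:45–15:00, 15:15–18:00.
09:15–15:45 ∩ B → 10:00–11:30, 13:15–13:30, 13:45–15:00, 15:15–15:45.
16:15–17:30 ∩ B → 16:15–17:30.

10:00–11:30, 13:15–13:30, 13:45–15:00, 15:15–15:45, 16:15–17:30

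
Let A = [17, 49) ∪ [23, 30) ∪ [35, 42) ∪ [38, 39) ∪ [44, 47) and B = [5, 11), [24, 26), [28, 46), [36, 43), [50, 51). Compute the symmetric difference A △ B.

First set merges to [17, 49).
Second set merges to [5, 11), [24, 26), [28, 46), [50, 51).
A but not B: [17, 24), [26, 28), [46, 49).
B but not A: [5, 11), [50, 51).
Combining gives A △ B.

[5, 11) ∪ [17, 24) ∪ [26, 28) ∪ [46, 49) ∪ [50, 51)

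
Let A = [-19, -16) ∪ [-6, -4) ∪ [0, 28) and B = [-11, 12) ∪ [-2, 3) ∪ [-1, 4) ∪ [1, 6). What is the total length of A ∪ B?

B, merged: [-11, 12).
A ∪ B = [-19, -16), [-11, 28).
Total: 3 + 39 = 42.

42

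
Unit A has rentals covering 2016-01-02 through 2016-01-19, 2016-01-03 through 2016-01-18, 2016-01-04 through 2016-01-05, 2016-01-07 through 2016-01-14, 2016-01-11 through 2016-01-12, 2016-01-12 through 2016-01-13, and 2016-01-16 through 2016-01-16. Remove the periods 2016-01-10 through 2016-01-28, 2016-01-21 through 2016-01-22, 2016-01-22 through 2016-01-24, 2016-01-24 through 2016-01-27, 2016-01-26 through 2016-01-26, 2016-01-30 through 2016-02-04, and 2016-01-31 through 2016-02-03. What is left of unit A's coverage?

2016-01-02 through 2016-01-09

Merge the first list: 2016-01-02 through 2016-01-19.
Merge the second list: 2016-01-10 through 2016-01-28, 2016-01-30 through 2016-02-04.
2016-01-02 through 2016-01-19 with B removed leaves 2016-01-02 through 2016-01-09.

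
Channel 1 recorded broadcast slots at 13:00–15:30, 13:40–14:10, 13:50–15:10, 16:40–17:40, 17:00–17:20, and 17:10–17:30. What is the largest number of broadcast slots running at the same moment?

3

Sweep endpoints in order; track running count of active intervals.
Peak of 3 reached at 13:50.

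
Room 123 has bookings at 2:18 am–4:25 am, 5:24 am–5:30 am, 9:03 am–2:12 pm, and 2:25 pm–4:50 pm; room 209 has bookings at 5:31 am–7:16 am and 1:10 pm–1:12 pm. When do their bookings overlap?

2:18 am–4:25 am meets no B interval.
5:24 am–5:30 am meets no B interval.
9:03 am–2:12 pm ∩ B → 1:10 pm–1:12 pm.
2:25 pm–4:50 pm meets no B interval.

1:10 pm–1:12 pm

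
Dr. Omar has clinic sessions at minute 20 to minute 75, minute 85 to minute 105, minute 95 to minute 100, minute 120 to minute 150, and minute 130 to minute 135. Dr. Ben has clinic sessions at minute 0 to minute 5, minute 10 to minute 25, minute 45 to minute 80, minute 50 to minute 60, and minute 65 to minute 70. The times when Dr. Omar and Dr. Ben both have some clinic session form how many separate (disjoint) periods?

2

Merge the first list: minute 20 to minute 75, minute 85 to minute 105, minute 120 to minute 150.
Merge the second list: minute 0 to minute 5, minute 10 to minute 25, minute 45 to minute 80.
A ∩ B = minute 20 to minute 25, minute 45 to minute 75.
That is 2 disjoint pieces.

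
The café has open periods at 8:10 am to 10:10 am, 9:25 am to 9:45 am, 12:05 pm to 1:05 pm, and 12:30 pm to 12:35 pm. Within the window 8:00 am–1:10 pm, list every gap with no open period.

Covered (merged): 8:10 am-10:10 am, 12:05 pm-1:05 pm.
Complement within 8:00 am-1:10 pm: 8:00 am-8:10 am, 10:10 am-12:05 pm, 1:05 pm-1:10 pm.

8:00 am-8:10 am, 10:10 am-12:05 pm, 1:05 pm-1:10 pm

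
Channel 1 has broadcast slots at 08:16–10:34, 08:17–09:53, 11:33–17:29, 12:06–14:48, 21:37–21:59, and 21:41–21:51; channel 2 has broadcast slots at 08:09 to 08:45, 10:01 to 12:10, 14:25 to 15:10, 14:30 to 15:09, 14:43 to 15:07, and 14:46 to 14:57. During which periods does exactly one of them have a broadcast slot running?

Merge the first list: 08:16-10:34, 11:33-17:29, 21:37-21:59.
Merge the second list: 08:09-08:45, 10:01-12:10, 14:25-15:10.
A but not B: 08:45-10:01, 12:10-14:25, 15:10-17:29, 21:37-21:59.
B but not A: 08:09-08:16, 10:34-11:33.
Combining gives A △ B.

08:09-08:16, 08:45-10:01, 10:34-11:33, 12:10-14:25, 15:10-17:29, 21:37-21:59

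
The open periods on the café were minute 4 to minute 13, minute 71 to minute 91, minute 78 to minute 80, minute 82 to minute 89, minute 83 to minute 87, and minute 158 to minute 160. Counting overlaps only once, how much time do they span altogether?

31 minutes

Merged: minute 4 to minute 13, minute 71 to minute 91, minute 158 to minute 160.
Lengths: 9 minutes + 20 minutes + 2 minutes = 31 minutes.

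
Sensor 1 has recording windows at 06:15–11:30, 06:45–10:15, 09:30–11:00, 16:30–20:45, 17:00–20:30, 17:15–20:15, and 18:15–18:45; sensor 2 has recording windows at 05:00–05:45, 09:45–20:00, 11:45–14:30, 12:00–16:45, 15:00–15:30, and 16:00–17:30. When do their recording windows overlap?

A, merged: 06:15–11:30, 16:30–20:45.
B, merged: 05:00–05:45, 09:45–20:00.
06:15–11:30 overlaps B on 09:45–11:30.
16:30–20:45 overlaps B on 16:30–20:00.

09:45–11:30, 16:30–20:00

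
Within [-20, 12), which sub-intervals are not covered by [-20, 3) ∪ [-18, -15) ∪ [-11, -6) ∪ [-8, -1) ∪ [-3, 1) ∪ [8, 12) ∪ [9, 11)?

After merging, the occupied span is [-20, 3), [8, 12).
Uncovered inside [-20, 12): [3, 8).

[3, 8)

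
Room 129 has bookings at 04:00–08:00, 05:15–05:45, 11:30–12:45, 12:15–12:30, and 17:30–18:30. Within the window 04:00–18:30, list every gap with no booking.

08:00-11:30, 12:45-17:30

Covered (merged): 04:00-08:00, 11:30-12:45, 17:30-18:30.
Gaps within 04:00-18:30: 08:00-11:30, 12:45-17:30.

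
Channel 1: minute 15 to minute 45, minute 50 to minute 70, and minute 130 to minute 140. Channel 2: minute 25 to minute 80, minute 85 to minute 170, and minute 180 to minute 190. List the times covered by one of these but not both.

minute 15 to minute 25, minute 45 to minute 50, minute 70 to minute 80, minute 85 to minute 130, minute 140 to minute 170, minute 180 to minute 190

A \ B = minute 15 to minute 25.
B \ A = minute 45 to minute 50, minute 70 to minute 80, minute 85 to minute 130, minute 140 to minute 170, minute 180 to minute 190.
Union of the two gives the symmetric difference.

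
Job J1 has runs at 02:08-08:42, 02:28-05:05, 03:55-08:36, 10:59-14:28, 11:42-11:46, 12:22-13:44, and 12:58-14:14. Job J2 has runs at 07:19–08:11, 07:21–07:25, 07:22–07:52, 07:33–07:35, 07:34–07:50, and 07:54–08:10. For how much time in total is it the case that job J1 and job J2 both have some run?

52 min

Merge the first list: 02:08–08:42, 10:59–14:28.
Merge the second list: 07:19–08:11.
A ∩ B = 07:19–08:11.
Total: 52 min.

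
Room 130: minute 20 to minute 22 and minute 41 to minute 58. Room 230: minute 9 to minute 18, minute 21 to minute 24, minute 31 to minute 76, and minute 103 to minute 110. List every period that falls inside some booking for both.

minute 21 to minute 22, minute 41 to minute 58

minute 20 to minute 22 meets the second set on minute 21 to minute 22.
minute 41 to minute 58 meets the second set on minute 41 to minute 58.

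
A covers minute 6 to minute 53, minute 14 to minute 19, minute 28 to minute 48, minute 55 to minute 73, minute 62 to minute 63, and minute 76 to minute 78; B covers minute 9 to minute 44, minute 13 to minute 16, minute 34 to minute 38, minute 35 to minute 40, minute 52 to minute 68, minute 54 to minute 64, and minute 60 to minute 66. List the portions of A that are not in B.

Merge the first list: minute 6 to minute 53, minute 55 to minute 73, minute 76 to minute 78.
Merge the second list: minute 9 to minute 44, minute 52 to minute 68.
minute 6 to minute 53 minus B → minute 6 to minute 9, minute 44 to minute 52.
minute 55 to minute 73 minus B → minute 68 to minute 73.
minute 76 to minute 78: no B overlap → unchanged.

minute 6 to minute 9, minute 44 to minute 52, minute 68 to minute 73, minute 76 to minute 78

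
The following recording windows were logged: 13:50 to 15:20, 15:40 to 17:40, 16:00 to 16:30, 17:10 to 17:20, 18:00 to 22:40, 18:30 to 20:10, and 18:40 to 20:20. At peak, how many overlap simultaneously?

3

Walk the sorted start/end points keeping a running depth.
The depth first hits 3 at 18:40.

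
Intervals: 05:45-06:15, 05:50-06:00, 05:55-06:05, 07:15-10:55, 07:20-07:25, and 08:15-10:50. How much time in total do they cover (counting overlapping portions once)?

Merged: 05:45–06:15, 07:15–10:55.
Lengths: 30 min + 3 h 40 min = 4 h 10 min.

4 h 10 min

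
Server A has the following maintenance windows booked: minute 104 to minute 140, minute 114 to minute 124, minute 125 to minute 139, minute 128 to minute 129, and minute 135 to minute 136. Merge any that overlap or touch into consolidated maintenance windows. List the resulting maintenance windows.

minute 114 to minute 124 overlaps/touches minute 104 to minute 140 → extend to minute 104 to minute 140.
minute 125 to minute 139 overlaps/touches minute 104 to minute 140 → extend to minute 104 to minute 140.
minute 128 to minute 129 overlaps/touches minute 104 to minute 140 → extend to minute 104 to minute 140.
minute 135 to minute 136 overlaps/touches minute 104 to minute 140 → extend to minute 104 to minute 140.

minute 104 to minute 140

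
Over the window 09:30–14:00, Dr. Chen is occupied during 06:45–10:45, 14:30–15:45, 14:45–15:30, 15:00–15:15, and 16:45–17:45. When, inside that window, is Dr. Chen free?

10:45–14:00

Covered (merged): 06:45–10:45, 14:30–15:45, 16:45–17:45.
Uncovered inside 09:30–14:00: 10:45–14:00.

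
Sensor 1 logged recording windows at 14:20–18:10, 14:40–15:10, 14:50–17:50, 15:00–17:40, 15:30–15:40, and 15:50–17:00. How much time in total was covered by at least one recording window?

Merged: 14:20–18:10.
Length: 3 h 50 min.

3 h 50 min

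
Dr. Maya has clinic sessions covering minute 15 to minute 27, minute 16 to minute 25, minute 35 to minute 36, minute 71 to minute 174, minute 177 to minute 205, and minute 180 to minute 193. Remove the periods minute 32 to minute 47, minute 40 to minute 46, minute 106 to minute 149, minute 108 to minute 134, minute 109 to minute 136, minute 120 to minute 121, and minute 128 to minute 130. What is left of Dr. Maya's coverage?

minute 15 to minute 27, minute 71 to minute 106, minute 149 to minute 174, minute 177 to minute 205

First set merges to minute 15 to minute 27, minute 35 to minute 36, minute 71 to minute 174, minute 177 to minute 205.
Second set merges to minute 32 to minute 47, minute 106 to minute 149.
minute 15 to minute 27: no B overlap → unchanged.
minute 35 to minute 36: fully covered by B → removed.
minute 71 to minute 174 minus B → minute 71 to minute 106, minute 149 to minute 174.
minute 177 to minute 205: no B overlap → unchanged.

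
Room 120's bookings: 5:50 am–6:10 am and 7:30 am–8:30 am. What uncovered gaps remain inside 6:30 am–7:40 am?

6:30 am-7:30 am

After merging, the occupied span is 5:50 am-6:10 am, 7:30 am-8:30 am.
Uncovered inside 6:30 am-7:40 am: 6:30 am-7:30 am.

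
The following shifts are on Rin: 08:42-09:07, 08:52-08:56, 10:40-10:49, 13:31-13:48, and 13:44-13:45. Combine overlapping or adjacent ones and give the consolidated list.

08:52-08:56 overlaps/touches 08:42-09:07 → extend to 08:42-09:07.
10:40-10:49 is disjoint → start new block.
13:31-13:48 is disjoint → start new block.
13:44-13:45 overlaps/touches 13:31-13:48 → extend to 13:31-13:48.

08:42-09:07, 10:40-10:49, 13:31-13:48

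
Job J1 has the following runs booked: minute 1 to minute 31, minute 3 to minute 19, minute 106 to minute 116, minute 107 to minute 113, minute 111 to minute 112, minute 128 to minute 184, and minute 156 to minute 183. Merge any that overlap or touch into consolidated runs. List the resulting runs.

minute 1 to minute 31, minute 106 to minute 116, minute 128 to minute 184

minute 3 to minute 19 overlaps/touches minute 1 to minute 31 → extend to minute 1 to minute 31.
minute 106 to minute 116 is disjoint → start new block.
minute 107 to minute 113 overlaps/touches minute 106 to minute 116 → extend to minute 106 to minute 116.
minute 111 to minute 112 overlaps/touches minute 106 to minute 116 → extend to minute 106 to minute 116.
minute 128 to minute 184 is disjoint → start new block.
minute 156 to minute 183 overlaps/touches minute 128 to minute 184 → extend to minute 128 to minute 184.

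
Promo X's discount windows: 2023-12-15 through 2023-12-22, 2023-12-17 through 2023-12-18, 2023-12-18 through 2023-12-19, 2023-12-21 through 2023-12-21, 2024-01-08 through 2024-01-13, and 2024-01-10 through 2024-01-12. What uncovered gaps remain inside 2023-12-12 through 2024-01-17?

Covered (merged): 2023-12-15 through 2023-12-22, 2024-01-08 through 2024-01-13.
Gaps within 2023-12-12 through 2024-01-17: 2023-12-12 through 2023-12-14, 2023-12-23 through 2024-01-07, 2024-01-14 through 2024-01-17.

2023-12-12 through 2023-12-14, 2023-12-23 through 2024-01-07, 2024-01-14 through 2024-01-17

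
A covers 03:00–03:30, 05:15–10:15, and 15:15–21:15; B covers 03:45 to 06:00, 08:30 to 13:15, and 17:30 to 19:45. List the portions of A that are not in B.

03:00-03:30 is untouched.
05:15-10:15 with B removed leaves 06:00-08:30.
15:15-21:15 with B removed leaves 15:15-17:30, 19:45-21:15.

03:00-03:30, 06:00-08:30, 15:15-17:30, 19:45-21:15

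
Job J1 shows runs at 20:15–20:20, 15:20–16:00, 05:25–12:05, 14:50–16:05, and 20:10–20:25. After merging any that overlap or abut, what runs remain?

Sort by start: 05:25–12:05, 14:50–16:05, 15:20–16:00, 20:10–20:25, 20:15–20:20.
14:50–16:05 is disjoint → start new block.
15:20–16:00 overlaps/touches 14:50–16:05 → extend to 14:50–16:05.
20:10–20:25 is disjoint → start new block.
20:15–20:20 overlaps/touches 20:10–20:25 → extend to 20:10–20:25.

05:25–12:05, 14:50–16:05, 20:10–20:25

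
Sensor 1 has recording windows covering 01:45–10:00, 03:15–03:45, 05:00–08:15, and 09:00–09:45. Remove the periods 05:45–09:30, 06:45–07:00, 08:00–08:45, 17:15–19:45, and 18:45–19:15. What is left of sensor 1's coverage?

01:45–05:45, 09:30–10:00

A, merged: 01:45–10:00.
B, merged: 05:45–09:30, 17:15–19:45.
01:45–10:00 minus B → 01:45–05:45, 09:30–10:00.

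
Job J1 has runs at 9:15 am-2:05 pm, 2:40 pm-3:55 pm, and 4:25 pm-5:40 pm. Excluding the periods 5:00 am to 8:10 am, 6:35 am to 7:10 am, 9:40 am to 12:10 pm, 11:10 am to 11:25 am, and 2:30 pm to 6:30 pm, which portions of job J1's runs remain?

Merge the second list: 5:00 am–8:10 am, 9:40 am–12:10 pm, 2:30 pm–6:30 pm.
9:15 am–2:05 pm \ B = 9:15 am–9:40 am, 12:10 pm–2:05 pm.
2:40 pm–3:55 pm: entirely removed.
4:25 pm–5:40 pm: entirely removed.

9:15 am–9:40 am, 12:10 pm–2:05 pm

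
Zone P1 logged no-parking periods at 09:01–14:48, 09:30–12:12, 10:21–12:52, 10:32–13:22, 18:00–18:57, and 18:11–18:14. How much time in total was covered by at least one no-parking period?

6 h 44 min

Merged: 09:01–14:48, 18:00–18:57.
Lengths: 5 h 47 min + 57 min = 6 h 44 min.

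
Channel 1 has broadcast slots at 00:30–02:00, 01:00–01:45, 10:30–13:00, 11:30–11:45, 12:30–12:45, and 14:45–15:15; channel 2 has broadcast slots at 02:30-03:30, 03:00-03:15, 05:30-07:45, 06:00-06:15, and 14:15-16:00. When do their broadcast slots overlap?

14:45–15:15

A, merged: 00:30–02:00, 10:30–13:00, 14:45–15:15.
B, merged: 02:30–03:30, 05:30–07:45, 14:15–16:00.
00:30–02:00 falls entirely outside B.
10:30–13:00 falls entirely outside B.
14:45–15:15 overlaps B on 14:45–15:15.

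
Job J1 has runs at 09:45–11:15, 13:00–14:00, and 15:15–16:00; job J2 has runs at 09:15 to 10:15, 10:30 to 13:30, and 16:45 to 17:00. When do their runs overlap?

09:45-11:15 meets the second set on 09:45-10:15, 10:30-11:15.
13:00-14:00 meets the second set on 13:00-13:30.
15:15-16:00: no overlap with the second set.

09:45-10:15, 10:30-11:15, 13:00-13:30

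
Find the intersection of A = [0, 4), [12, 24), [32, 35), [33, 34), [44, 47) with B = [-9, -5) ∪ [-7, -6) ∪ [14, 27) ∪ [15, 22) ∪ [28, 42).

[14, 24) ∪ [32, 35)

A, merged: [0, 4), [12, 24), [32, 35), [44, 47).
B, merged: [-9, -5), [14, 27), [28, 42).
[0, 4) falls entirely outside B.
[12, 24) overlaps B on [14, 24).
[32, 35) overlaps B on [32, 35).
[44, 47) falls entirely outside B.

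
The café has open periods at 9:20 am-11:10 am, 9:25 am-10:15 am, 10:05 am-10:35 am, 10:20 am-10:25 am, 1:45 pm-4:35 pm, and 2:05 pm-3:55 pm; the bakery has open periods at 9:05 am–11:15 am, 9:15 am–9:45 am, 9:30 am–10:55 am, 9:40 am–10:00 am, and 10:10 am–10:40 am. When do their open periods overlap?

9:20 am–11:10 am

A, merged: 9:20 am–11:10 am, 1:45 pm–4:35 pm.
B, merged: 9:05 am–11:15 am.
9:20 am–11:10 am ∩ B → 9:20 am–11:10 am.
1:45 pm–4:35 pm meets no B interval.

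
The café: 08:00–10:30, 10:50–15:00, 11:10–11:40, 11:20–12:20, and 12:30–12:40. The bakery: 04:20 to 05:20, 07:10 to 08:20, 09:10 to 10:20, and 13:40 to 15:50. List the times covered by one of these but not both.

04:20–05:20, 07:10–08:00, 08:20–09:10, 10:20–10:30, 10:50–13:40, 15:00–15:50

A, merged: 08:00–10:30, 10:50–15:00.
A but not B: 08:20–09:10, 10:20–10:30, 10:50–13:40.
B but not A: 04:20–05:20, 07:10–08:00, 15:00–15:50.
Combining gives A △ B.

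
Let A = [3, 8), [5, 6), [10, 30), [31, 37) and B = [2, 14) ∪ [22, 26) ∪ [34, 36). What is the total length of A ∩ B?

15

A, merged: [3, 8), [10, 30), [31, 37).
A ∩ B = [3, 8), [10, 14), [22, 26), [34, 36).
Total: 5 + 4 + 4 + 2 = 15.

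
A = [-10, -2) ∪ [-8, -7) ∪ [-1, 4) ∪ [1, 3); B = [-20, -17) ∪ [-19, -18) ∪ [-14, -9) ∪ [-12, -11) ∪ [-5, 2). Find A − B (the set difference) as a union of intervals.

[-9, -5) ∪ [2, 4)

First set merges to [-10, -2), [-1, 4).
Second set merges to [-20, -17), [-14, -9), [-5, 2).
[-10, -2) \ B = [-9, -5).
[-1, 4) \ B = [2, 4).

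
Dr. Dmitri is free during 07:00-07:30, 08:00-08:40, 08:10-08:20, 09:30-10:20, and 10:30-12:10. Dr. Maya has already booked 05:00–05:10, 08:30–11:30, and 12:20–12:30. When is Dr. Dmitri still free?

Merge the first list: 07:00–07:30, 08:00–08:40, 09:30–10:20, 10:30–12:10.
07:00–07:30: no B overlap → unchanged.
08:00–08:40 minus B → 08:00–08:30.
09:30–10:20: fully covered by B → removed.
10:30–12:10 minus B → 11:30–12:10.

07:00–07:30, 08:00–08:30, 11:30–12:10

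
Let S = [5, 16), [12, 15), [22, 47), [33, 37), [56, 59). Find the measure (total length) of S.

39

Merged: [5, 16), [22, 47), [56, 59).
Lengths: 11 + 25 + 3 = 39.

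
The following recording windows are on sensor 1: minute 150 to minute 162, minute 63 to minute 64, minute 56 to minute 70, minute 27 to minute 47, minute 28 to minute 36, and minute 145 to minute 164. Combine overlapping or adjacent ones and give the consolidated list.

minute 27 to minute 47, minute 56 to minute 70, minute 145 to minute 164

Sort by start: minute 27 to minute 47, minute 28 to minute 36, minute 56 to minute 70, minute 63 to minute 64, minute 145 to minute 164, minute 150 to minute 162.
minute 28 to minute 36 overlaps/touches minute 27 to minute 47 → extend to minute 27 to minute 47.
minute 56 to minute 70 is disjoint → start new block.
minute 63 to minute 64 overlaps/touches minute 56 to minute 70 → extend to minute 56 to minute 70.
minute 145 to minute 164 is disjoint → start new block.
minute 150 to minute 162 overlaps/touches minute 145 to minute 164 → extend to minute 145 to minute 164.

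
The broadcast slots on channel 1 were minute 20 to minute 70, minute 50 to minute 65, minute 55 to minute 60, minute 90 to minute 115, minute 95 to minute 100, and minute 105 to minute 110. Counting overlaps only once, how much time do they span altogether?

Merged: minute 20 to minute 70, minute 90 to minute 115.
Lengths: 50 minutes + 25 minutes = 75 minutes.

75 minutes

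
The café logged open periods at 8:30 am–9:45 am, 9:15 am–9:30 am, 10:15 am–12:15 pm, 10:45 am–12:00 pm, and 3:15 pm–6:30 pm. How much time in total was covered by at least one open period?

Merged: 8:30 am-9:45 am, 10:15 am-12:15 pm, 3:15 pm-6:30 pm.
Lengths: 1 h 15 min + 2 h + 3 h 15 min = 6 h 30 min.

6 h 30 min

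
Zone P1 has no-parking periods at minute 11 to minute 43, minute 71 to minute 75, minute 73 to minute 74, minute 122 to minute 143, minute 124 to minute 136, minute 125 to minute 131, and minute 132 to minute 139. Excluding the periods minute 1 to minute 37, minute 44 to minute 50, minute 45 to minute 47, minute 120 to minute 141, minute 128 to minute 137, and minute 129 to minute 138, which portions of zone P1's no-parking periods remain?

minute 37 to minute 43, minute 71 to minute 75, minute 141 to minute 143

A, merged: minute 11 to minute 43, minute 71 to minute 75, minute 122 to minute 143.
B, merged: minute 1 to minute 37, minute 44 to minute 50, minute 120 to minute 141.
minute 11 to minute 43 with B removed leaves minute 37 to minute 43.
minute 71 to minute 75 is untouched.
minute 122 to minute 143 with B removed leaves minute 141 to minute 143.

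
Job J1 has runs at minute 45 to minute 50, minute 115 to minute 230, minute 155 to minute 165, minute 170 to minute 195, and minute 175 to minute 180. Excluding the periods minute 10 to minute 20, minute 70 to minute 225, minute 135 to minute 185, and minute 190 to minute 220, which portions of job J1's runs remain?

A, merged: minute 45 to minute 50, minute 115 to minute 230.
B, merged: minute 10 to minute 20, minute 70 to minute 225.
minute 45 to minute 50 is untouched.
minute 115 to minute 230 with B removed leaves minute 225 to minute 230.

minute 45 to minute 50, minute 225 to minute 230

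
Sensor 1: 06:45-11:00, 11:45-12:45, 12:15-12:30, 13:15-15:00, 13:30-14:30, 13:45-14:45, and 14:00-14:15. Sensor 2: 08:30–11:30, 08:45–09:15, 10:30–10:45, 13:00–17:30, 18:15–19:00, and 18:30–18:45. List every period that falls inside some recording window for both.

08:30–11:00, 13:15–15:00

Merge the first list: 06:45–11:00, 11:45–12:45, 13:15–15:00.
Merge the second list: 08:30–11:30, 13:00–17:30, 18:15–19:00.
06:45–11:00 meets the second set on 08:30–11:00.
11:45–12:45: no overlap with the second set.
13:15–15:00 meets the second set on 13:15–15:00.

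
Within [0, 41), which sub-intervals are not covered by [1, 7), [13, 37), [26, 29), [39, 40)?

[0, 1) ∪ [7, 13) ∪ [37, 39) ∪ [40, 41)

Covered (merged): [1, 7), [13, 37), [39, 40).
Complement within [0, 41): [0, 1), [7, 13), [37, 39), [40, 41).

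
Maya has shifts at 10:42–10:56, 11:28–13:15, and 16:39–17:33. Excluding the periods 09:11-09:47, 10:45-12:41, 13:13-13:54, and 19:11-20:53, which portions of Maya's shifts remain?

10:42-10:56 minus B → 10:42-10:45.
11:28-13:15 minus B → 12:41-13:13.
16:39-17:33: no B overlap → unchanged.

10:42-10:45, 12:41-13:13, 16:39-17:33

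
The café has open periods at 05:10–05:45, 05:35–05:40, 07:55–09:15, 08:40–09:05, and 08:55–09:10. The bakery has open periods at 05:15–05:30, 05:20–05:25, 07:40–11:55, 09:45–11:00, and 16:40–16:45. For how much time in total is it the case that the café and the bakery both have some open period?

A, merged: 05:10–05:45, 07:55–09:15.
B, merged: 05:15–05:30, 07:40–11:55, 16:40–16:45.
A ∩ B = 05:15–05:30, 07:55–09:15.
Total: 15 min + 1 h 20 min = 1 h 35 min.

1 h 35 min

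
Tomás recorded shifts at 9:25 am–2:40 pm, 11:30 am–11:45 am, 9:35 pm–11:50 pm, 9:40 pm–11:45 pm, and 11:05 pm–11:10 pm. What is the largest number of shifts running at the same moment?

3

At 11:05 pm, 3 of the intervals are simultaneously active.
No point has more.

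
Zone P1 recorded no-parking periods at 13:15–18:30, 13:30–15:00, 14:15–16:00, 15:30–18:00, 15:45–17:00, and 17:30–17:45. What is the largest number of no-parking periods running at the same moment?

4

Walk the sorted start/end points keeping a running depth.
The depth first hits 4 at 15:45.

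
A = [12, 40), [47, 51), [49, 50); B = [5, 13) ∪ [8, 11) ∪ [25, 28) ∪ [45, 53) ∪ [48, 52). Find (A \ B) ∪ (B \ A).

[5, 12) ∪ [13, 25) ∪ [28, 40) ∪ [45, 47) ∪ [51, 53)

First set merges to [12, 40), [47, 51).
Second set merges to [5, 13), [25, 28), [45, 53).
Only in the first: [13, 25), [28, 40).
Only in the second: [5, 12), [45, 47), [51, 53).
Together these are the periods covered by exactly one.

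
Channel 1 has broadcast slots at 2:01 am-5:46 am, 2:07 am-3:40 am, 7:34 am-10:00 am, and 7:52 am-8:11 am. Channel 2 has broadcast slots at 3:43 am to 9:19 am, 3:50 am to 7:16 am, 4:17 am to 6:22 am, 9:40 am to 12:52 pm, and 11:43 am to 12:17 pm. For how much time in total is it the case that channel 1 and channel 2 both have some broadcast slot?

4 h 8 min

Merge the first list: 2:01 am–5:46 am, 7:34 am–10:00 am.
Merge the second list: 3:43 am–9:19 am, 9:40 am–12:52 pm.
A ∩ B = 3:43 am–5:46 am, 7:34 am–9:19 am, 9:40 am–10:00 am.
Total: 2 h 3 min + 1 h 45 min + 20 min = 4 h 8 min.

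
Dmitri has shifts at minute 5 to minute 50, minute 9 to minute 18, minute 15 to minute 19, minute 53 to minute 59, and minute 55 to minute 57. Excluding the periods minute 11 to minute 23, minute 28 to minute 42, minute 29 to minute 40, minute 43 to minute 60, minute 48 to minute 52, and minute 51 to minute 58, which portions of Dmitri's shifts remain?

minute 5 to minute 11, minute 23 to minute 28, minute 42 to minute 43

Merge the first list: minute 5 to minute 50, minute 53 to minute 59.
Merge the second list: minute 11 to minute 23, minute 28 to minute 42, minute 43 to minute 60.
minute 5 to minute 50 with B removed leaves minute 5 to minute 11, minute 23 to minute 28, minute 42 to minute 43.
minute 53 to minute 59 lies entirely inside B → drops out.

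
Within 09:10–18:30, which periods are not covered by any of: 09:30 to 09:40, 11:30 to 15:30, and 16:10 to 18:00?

The merged coverage is 09:30-09:40, 11:30-15:30, 16:10-18:00.
Uncovered inside 09:10-18:30: 09:10-09:30, 09:40-11:30, 15:30-16:10, 18:00-18:30.

09:10-09:30, 09:40-11:30, 15:30-16:10, 18:00-18:30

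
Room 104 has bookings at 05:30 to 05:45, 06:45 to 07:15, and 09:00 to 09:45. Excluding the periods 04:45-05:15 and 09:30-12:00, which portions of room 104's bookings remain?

05:30-05:45: nothing removed.
06:45-07:15: nothing removed.
09:00-09:45 \ B = 09:00-09:30.

05:30-05:45, 06:45-07:15, 09:00-09:30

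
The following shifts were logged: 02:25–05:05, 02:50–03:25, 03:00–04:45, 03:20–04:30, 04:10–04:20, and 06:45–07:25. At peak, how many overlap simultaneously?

Sweep endpoints in order; track running count of active intervals.
Peak of 4 reached at 03:20.

4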